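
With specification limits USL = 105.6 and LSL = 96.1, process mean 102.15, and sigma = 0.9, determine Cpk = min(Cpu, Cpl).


Cpu = (USL - mean) / (3*sigma) = (105.6 - 102.15) / (3*0.9) = 1.2778
Cpl = (mean - LSL) / (3*sigma) = (102.15 - 96.1) / (3*0.9) = 2.2407
Cpk = min(Cpu, Cpl) = 1.2778

1.2778


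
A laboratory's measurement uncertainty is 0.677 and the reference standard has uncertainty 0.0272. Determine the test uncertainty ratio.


TUR = u_lab / u_ref
= 0.677 / 0.0272
= 24.8897

24.8897


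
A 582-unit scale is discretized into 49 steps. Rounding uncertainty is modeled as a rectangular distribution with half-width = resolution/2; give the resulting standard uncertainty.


resolution = range / divisions
resolution = 582 / 49 = 11.877551
u_res = resolution / (2*sqrt(3))
u_res = 11.877551 / 3.4641016
u_res = 3.4288

3.4288


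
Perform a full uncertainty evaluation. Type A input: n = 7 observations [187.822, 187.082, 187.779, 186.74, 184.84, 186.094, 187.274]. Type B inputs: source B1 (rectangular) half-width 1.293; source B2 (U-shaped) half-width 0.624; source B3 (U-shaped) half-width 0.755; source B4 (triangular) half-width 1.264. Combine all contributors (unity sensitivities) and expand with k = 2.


mean = (187.822 + 187.082 + 187.779 + 186.74 + 184.84 + 186.094 + 187.274) / 7 = 186.8044286
s = sqrt(sum((x - mean)^2)/(n-1)) = 1.0528235
u_A = s / sqrt(n) = 1.0528235 / sqrt(7) = 0.39792988
u_B1 = 1.293 / sqrt(3) = 0.7465139
u_B2 = 0.624 / sqrt(2) = 0.44123463
u_B3 = 0.755 / sqrt(2) = 0.53386562
u_B4 = 1.264 / sqrt(6) = 0.51602584
uc = sqrt(0.39792988^2 + 0.7465139^2 + 0.44123463^2 + 0.53386562^2 + 0.51602584^2) = 1.2089724
U = k * uc = 2 * 1.2089724
U = 2.4179

2.4179


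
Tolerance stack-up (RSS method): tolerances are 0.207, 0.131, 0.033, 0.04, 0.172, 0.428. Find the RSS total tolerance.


RSS = sqrt(0.207^2 + 0.131^2 + 0.033^2 + 0.04^2 + 0.172^2 + 0.428^2)
= sqrt(0.275467)
= 0.5248

0.5248


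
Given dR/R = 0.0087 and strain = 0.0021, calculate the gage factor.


GF = (dR/R) / epsilon
= 0.0087 / 0.0021
= 4.1429

4.1429


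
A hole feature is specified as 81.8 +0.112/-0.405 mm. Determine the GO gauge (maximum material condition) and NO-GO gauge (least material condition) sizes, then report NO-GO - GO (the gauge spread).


GO = nominal - lower_tol (smallest hole = maximum material condition)
GO = 81.8 - 0.405 = 81.395
NO-GO = nominal + upper_tol (largest hole = least material condition)
NO-GO = 81.8 + 0.112 = 81.912
spread = NO-GO - GO = 81.912 - 81.395 = 0.5170

0.5170


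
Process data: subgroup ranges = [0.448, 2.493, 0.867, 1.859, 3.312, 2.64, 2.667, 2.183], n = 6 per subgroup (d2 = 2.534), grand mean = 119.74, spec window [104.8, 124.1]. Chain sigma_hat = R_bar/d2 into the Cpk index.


R_bar = (0.448 + 2.493 + 0.867 + 1.859 + 3.312 + 2.64 + 2.667 + 2.183) / 8 = 2.058625
sigma = R_bar / d2 = 2.058625 / 2.534 = 0.81240134
Cp = (USL - LSL)/(6*sigma) = (124.1 - 104.8)/(6*0.81240134) = 3.9595
Cpu = (124.1 - 119.74)/(3*0.81240134) = 1.7889
Cpl = (119.74 - 104.8)/(3*0.81240134) = 6.1300
Cpk = min(Cpu, Cpl) = 1.7889

1.7889


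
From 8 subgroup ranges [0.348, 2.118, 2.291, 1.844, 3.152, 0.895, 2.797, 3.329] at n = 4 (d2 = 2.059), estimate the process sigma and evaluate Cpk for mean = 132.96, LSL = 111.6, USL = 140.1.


R_bar = (0.348 + 2.118 + 2.291 + 1.844 + 3.152 + 0.895 + 2.797 + 3.329) / 8 = 2.09675
sigma = R_bar / d2 = 2.09675 / 2.059 = 1.0183341
Cp = (USL - LSL)/(6*sigma) = (140.1 - 111.6)/(6*1.0183341) = 4.6645
Cpu = (140.1 - 132.96)/(3*1.0183341) = 2.3372
Cpl = (132.96 - 111.6)/(3*1.0183341) = 6.9918
Cpk = min(Cpu, Cpl) = 2.3372

2.3372


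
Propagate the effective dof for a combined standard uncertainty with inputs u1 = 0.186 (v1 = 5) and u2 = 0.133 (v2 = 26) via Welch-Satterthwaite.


uc = sqrt(u1^2 + u2^2) = sqrt(0.186^2 + 0.133^2) = 0.22865913
v_eff = uc^4 / (u1^4/v1 + u2^4/v2)
= 0.22865913^4 / (0.186^4/5 + 0.133^4/26)
= 0.002733721 / 0.00025141129
v_eff = 10.8735

10.8735


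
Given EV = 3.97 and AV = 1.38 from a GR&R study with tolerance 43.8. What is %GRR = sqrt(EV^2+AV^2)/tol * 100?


GRR = sqrt(EV^2 + AV^2) = sqrt(3.97^2 + 1.38^2) = 4.2030108
%GRR = GRR / tol * 100 = 4.2030108 / 43.8 * 100
%GRR = 9.5959

9.5959


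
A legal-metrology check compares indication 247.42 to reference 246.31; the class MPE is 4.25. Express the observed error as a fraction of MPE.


e = indication - reference = 247.42 - 246.31 = 1.1100
|e| = 1.1100
ratio = |e| / MPE = 1.1100 / 4.25
ratio = 0.2612

0.2612


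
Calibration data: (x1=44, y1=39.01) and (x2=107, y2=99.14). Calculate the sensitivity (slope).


slope = (y2 - y1) / (x2 - x1)
= (99.14 - 39.01) / (107 - 44)
= 60.1300 / 63
= 0.9544

0.9544


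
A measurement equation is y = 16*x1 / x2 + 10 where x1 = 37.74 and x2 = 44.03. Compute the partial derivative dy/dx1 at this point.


y = 16*x1 / x2 + 10
dy/dx1 = 16/x2
Evaluate at x2 = 44.03: c1 = 16 / 44.03
c1 = 0.3634

0.3634


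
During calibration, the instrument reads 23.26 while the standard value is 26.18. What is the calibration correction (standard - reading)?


Correction = standard - reading
= 26.18 - 23.26
= 2.9200

2.9200


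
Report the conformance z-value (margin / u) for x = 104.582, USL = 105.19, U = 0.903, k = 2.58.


u = U / k = 0.903 / 2.58 = 0.35
margin = |USL - x| = |105.19 - 104.582| = 0.608
z = margin / u = 0.608 / 0.35
z = 1.7371

1.7371


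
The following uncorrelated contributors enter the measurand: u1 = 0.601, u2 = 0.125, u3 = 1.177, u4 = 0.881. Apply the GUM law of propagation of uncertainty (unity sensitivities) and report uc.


uc = sqrt(0.601^2 + 0.125^2 + 1.177^2 + 0.881^2)
uc = sqrt(2.538316)
uc = 1.5932

1.5932


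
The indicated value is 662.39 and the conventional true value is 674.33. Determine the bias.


Systematic error = measured - true
= 662.39 - 674.33
= -11.9400

-11.9400


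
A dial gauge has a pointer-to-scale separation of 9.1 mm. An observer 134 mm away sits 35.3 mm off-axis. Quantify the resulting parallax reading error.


error = h * offset / d
= 9.1 * 35.3 / 134
= 2.3972

2.3972


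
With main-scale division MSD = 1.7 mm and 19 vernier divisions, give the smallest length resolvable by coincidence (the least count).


LC = MSD / n_div
= 1.7 / 19
= 0.0895

0.0895


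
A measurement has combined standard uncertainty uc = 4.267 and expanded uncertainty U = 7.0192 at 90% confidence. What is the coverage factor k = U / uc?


k = U / uc
k = 7.0192 / 4.267
k = 1.645

1.645


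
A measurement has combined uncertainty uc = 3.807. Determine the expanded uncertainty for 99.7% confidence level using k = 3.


U = k * uc
U = 3 * 3.807
U = 11.4210

11.4210


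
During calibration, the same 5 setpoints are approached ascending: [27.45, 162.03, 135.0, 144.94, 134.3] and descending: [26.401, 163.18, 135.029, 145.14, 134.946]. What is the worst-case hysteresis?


|27.45 - 26.401| = 1.0490
|162.03 - 163.18| = 1.1500
|135.0 - 135.029| = 0.0290
|144.94 - 145.14| = 0.2000
|134.3 - 134.946| = 0.6460
hysteresis = max(diffs) = 1.1500

1.1500


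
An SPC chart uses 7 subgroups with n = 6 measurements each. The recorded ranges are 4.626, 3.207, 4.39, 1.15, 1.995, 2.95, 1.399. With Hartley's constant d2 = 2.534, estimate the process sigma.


R_bar = (4.626 + 3.207 + 4.39 + 1.15 + 1.995 + 2.95 + 1.399) / 7
R_bar = 19.717 / 7 = 2.8167143
sigma_hat = R_bar / d2 = 2.8167143 / 2.534 = 1.1116

1.1116


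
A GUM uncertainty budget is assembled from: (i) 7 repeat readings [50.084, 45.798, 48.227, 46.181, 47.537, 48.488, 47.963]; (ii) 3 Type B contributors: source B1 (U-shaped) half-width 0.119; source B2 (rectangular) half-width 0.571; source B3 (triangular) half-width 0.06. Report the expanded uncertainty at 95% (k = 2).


mean = (50.084 + 45.798 + 48.227 + 46.181 + 47.537 + 48.488 + 47.963) / 7 = 47.754
s = sqrt(sum((x - mean)^2)/(n-1)) = 1.4481264
u_A = s / sqrt(n) = 1.4481264 / sqrt(7) = 0.54734033
u_B1 = 0.119 / sqrt(2) = 0.084145707
u_B2 = 0.571 / sqrt(3) = 0.329667
u_B3 = 0.06 / sqrt(6) = 0.024494897
uc = sqrt(0.54734033^2 + 0.084145707^2 + 0.329667^2 + 0.024494897^2) = 0.64493586
U = k * uc = 2 * 0.64493586
U = 1.2899

1.2899


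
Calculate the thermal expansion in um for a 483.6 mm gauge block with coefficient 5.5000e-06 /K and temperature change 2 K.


dL = L * alpha * dT
= 483.6 * 5.5000e-06 * 2
= 0.0053196 mm
dL_um = 0.0053196 * 1000 = 5.3196 um

5.3196


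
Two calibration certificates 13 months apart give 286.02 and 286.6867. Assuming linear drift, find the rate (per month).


rate = (v2 - v1) / months
= (286.6867 - 286.02) / 13
= 0.6667 / 13
= 0.0513

0.0513


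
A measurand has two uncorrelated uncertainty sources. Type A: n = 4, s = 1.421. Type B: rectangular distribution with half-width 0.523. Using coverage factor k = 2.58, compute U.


u_A = s / sqrt(n) = 1.421 / sqrt(4) = 0.7105
u_B = half_width / sqrt(3) = 0.523 / sqrt(3) = 0.30195419
uc = sqrt(u_A^2 + u_B^2) = sqrt(0.7105^2 + 0.30195419^2) = 0.77200167
U = k * uc = 2.58 * 0.77200167
U = 1.9918

1.9918


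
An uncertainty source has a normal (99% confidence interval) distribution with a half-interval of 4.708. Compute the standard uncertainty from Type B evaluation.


u_B = half_width / 2.576
u_B = 4.708 / 2.576
u_B = 1.8276

1.8276


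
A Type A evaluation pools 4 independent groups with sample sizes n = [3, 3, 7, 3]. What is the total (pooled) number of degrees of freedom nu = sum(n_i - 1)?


nu = sum_i (n_i - 1)
nu = ((3 - 1) + (3 - 1) + (7 - 1) + (3 - 1))
nu = 2 + 2 + 6 + 2
nu = 12

12


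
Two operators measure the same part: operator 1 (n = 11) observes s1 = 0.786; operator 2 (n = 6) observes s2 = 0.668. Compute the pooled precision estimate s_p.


s_p = sqrt(((n1-1)*s1^2 + (n2-1)*s2^2) / (n1+n2-2))
numerator = (11-1)*0.786^2 + (6-1)*0.668^2 = 6.17796 + 2.23112 = 8.40908
denominator = 11 + 6 - 2 = 15
s_p^2 = 8.40908 / 15 = 0.56060533
s_p = sqrt(0.56060533) = 0.7487

0.7487


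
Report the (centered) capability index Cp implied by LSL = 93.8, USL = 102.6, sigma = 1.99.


Cp = (USL - LSL) / (6 * sigma)
= (102.6 - 93.8) / (6 * 1.99)
= 8.8000 / 11.9400
= 0.7370

0.7370


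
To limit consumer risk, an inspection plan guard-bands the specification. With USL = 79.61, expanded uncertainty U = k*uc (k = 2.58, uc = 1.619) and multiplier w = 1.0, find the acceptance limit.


U = k * uc = 2.58 * 1.619 = 4.17702
guard band g = w * U = 1.0 * 4.17702 = 4.17702
AL = USL - g = 79.61 - 4.17702
AL = 75.4330

75.4330


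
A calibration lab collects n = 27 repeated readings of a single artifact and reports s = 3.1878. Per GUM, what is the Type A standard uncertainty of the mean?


u_A = s / sqrt(n)
u_A = 3.1878 / sqrt(27)
u_A = 3.1878 / 5.1961524
u_A = 0.6135

0.6135


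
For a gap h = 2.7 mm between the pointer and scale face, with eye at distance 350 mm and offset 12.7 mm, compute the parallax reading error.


error = h * offset / d
= 2.7 * 12.7 / 350
= 0.0980

0.0980


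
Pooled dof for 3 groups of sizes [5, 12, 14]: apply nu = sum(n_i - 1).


nu = sum_i (n_i - 1)
nu = ((5 - 1) + (12 - 1) + (14 - 1))
nu = 4 + 11 + 13
nu = 28

28


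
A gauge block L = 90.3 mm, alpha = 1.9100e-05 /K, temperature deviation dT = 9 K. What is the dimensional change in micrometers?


dL = L * alpha * dT
= 90.3 * 1.9100e-05 * 9
= 0.0155226 mm
dL_um = 0.0155226 * 1000 = 15.5226 um

15.5226


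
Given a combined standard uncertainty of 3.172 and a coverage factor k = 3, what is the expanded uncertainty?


U = k * uc
U = 3 * 3.172
U = 9.5160

9.5160


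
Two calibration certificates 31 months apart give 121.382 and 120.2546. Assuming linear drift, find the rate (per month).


rate = (v2 - v1) / months
= (120.2546 - 121.382) / 31
= -1.1274 / 31
= -0.0364

-0.0364


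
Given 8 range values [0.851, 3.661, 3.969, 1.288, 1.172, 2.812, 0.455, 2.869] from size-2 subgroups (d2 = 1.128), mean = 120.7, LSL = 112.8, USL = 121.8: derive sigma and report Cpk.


R_bar = (0.851 + 3.661 + 3.969 + 1.288 + 1.172 + 2.812 + 0.455 + 2.869) / 8 = 2.134625
sigma = R_bar / d2 = 2.134625 / 1.128 = 1.892398
Cp = (USL - LSL)/(6*sigma) = (121.8 - 112.8)/(6*1.892398) = 0.7926
Cpu = (121.8 - 120.7)/(3*1.892398) = 0.1938
Cpl = (120.7 - 112.8)/(3*1.892398) = 1.3915
Cpk = min(Cpu, Cpl) = 0.1938

0.1938


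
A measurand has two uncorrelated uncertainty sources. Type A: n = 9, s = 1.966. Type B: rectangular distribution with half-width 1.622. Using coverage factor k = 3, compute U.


u_A = s / sqrt(n) = 1.966 / sqrt(9) = 0.65533333
u_B = half_width / sqrt(3) = 1.622 / sqrt(3) = 0.93646214
uc = sqrt(u_A^2 + u_B^2) = sqrt(0.65533333^2 + 0.93646214^2) = 1.1429887
U = k * uc = 3 * 1.1429887
U = 3.4290

3.4290


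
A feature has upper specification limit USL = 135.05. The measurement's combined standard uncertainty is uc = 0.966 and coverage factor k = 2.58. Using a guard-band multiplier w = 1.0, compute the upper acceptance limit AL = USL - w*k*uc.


U = k * uc = 2.58 * 0.966 = 2.49228
guard band g = w * U = 1.0 * 2.49228 = 2.49228
AL = USL - g = 135.05 - 2.49228
AL = 132.5577

132.5577


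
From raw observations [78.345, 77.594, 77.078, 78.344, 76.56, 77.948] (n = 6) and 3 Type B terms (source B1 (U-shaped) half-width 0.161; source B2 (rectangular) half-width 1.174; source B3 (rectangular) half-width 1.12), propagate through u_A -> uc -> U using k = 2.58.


mean = (78.345 + 77.594 + 77.078 + 78.344 + 76.56 + 77.948) / 6 = 77.64483333
s = sqrt(sum((x - mean)^2)/(n-1)) = 0.71717848
u_A = s / sqrt(n) = 0.71717848 / sqrt(6) = 0.29278689
u_B1 = 0.161 / sqrt(2) = 0.11384419
u_B2 = 1.174 / sqrt(3) = 0.67780922
u_B3 = 1.12 / sqrt(3) = 0.6466323
uc = sqrt(0.29278689^2 + 0.11384419^2 + 0.67780922^2 + 0.6466323^2) = 0.98805027
U = k * uc = 2.58 * 0.98805027
U = 2.5492

2.5492


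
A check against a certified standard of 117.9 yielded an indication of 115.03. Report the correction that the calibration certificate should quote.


Correction = standard - reading
= 117.9 - 115.03
= 2.8700

2.8700


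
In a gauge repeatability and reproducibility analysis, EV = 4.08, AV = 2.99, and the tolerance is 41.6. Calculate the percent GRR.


GRR = sqrt(EV^2 + AV^2) = sqrt(4.08^2 + 2.99^2) = 5.05831
%GRR = GRR / tol * 100 = 5.05831 / 41.6 * 100
%GRR = 12.1594

12.1594


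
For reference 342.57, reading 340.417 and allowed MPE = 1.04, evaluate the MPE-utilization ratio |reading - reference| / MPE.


e = indication - reference = 340.417 - 342.57 = -2.1530
|e| = 2.1530
ratio = |e| / MPE = 2.1530 / 1.04
ratio = 2.0702

2.0702


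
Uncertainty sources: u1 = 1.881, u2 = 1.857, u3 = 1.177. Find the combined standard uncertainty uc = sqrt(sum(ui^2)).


uc = sqrt(1.881^2 + 1.857^2 + 1.177^2)
uc = sqrt(8.371939)
uc = 2.8934

2.8934


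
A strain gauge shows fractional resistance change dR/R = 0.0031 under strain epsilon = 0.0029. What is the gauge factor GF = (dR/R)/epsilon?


GF = (dR/R) / epsilon
= 0.0031 / 0.0029
= 1.0690

1.0690


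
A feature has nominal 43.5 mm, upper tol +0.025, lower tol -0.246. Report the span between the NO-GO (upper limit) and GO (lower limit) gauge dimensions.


GO = nominal - lower_tol (smallest hole = maximum material condition)
GO = 43.5 - 0.246 = 43.254
NO-GO = nominal + upper_tol (largest hole = least material condition)
NO-GO = 43.5 + 0.025 = 43.525
spread = NO-GO - GO = 43.525 - 43.254 = 0.2710

0.2710


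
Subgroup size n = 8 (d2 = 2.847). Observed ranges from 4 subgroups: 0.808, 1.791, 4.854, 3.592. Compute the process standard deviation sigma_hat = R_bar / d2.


R_bar = (0.808 + 1.791 + 4.854 + 3.592) / 4
R_bar = 11.045 / 4 = 2.76125
sigma_hat = R_bar / d2 = 2.76125 / 2.847 = 0.9699

0.9699


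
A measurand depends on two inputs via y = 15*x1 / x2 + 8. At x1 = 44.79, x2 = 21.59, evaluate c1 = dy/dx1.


y = 15*x1 / x2 + 8
dy/dx1 = 15/x2
Evaluate at x2 = 21.59: c1 = 15 / 21.59
c1 = 0.6948

0.6948


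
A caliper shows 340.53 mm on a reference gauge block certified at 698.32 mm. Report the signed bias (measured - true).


Systematic error = measured - true
= 340.53 - 698.32
= -357.7900

-357.7900


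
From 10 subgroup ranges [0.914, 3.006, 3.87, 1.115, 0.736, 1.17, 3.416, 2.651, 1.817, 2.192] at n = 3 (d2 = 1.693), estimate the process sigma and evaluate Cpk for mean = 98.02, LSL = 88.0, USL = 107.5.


R_bar = (0.914 + 3.006 + 3.87 + 1.115 + 0.736 + 1.17 + 3.416 + 2.651 + 1.817 + 2.192) / 10 = 2.0887
sigma = R_bar / d2 = 2.0887 / 1.693 = 1.2337271
Cp = (USL - LSL)/(6*sigma) = (107.5 - 88.0)/(6*1.2337271) = 2.6343
Cpu = (107.5 - 98.02)/(3*1.2337271) = 2.5613
Cpl = (98.02 - 88.0)/(3*1.2337271) = 2.7072
Cpk = min(Cpu, Cpl) = 2.5613

2.5613


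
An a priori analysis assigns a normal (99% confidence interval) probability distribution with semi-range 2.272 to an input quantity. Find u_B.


u_B = half_width / 2.576
u_B = 2.272 / 2.576
u_B = 0.8820

0.8820


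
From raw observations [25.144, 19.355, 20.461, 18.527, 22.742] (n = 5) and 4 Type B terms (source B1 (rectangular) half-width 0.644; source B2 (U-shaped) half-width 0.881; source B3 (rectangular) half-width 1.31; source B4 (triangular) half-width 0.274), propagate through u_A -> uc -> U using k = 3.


mean = (25.144 + 19.355 + 20.461 + 18.527 + 22.742) / 5 = 21.2458
s = sqrt(sum((x - mean)^2)/(n-1)) = 2.6933941
u_A = s / sqrt(n) = 2.6933941 / sqrt(5) = 1.2045225
u_B1 = 0.644 / sqrt(3) = 0.37181357
u_B2 = 0.881 / sqrt(2) = 0.62296107
u_B3 = 1.31 / sqrt(3) = 0.75632885
u_B4 = 0.274 / sqrt(6) = 0.11186003
uc = sqrt(1.2045225^2 + 0.37181357^2 + 0.62296107^2 + 0.75632885^2 + 0.11186003^2) = 1.6005456
U = k * uc = 3 * 1.6005456
U = 4.8016

4.8016


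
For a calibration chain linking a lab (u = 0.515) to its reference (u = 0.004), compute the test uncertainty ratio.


TUR = u_lab / u_ref
= 0.515 / 0.004
= 128.7500

128.7500


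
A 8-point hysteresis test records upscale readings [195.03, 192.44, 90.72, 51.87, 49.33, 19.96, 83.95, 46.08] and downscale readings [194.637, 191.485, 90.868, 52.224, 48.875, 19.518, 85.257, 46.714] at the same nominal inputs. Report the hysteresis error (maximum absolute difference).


|195.03 - 194.637| = 0.3930
|192.44 - 191.485| = 0.9550
|90.72 - 90.868| = 0.1480
|51.87 - 52.224| = 0.3540
|49.33 - 48.875| = 0.4550
|19.96 - 19.518| = 0.4420
|83.95 - 85.257| = 1.3070
|46.08 - 46.714| = 0.6340
hysteresis = max(diffs) = 1.3070

1.3070


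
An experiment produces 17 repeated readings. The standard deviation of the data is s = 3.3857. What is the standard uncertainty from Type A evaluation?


u_A = s / sqrt(n)
u_A = 3.3857 / sqrt(17)
u_A = 3.3857 / 4.1231056
u_A = 0.8212

0.8212


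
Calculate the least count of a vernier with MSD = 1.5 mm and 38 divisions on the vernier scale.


LC = MSD / n_div
= 1.5 / 38
= 0.0395

0.0395


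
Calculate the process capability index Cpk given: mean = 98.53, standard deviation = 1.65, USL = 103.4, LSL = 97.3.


Cpu = (USL - mean) / (3*sigma) = (103.4 - 98.53) / (3*1.65) = 0.9838
Cpl = (mean - LSL) / (3*sigma) = (98.53 - 97.3) / (3*1.65) = 0.2485
Cpk = min(Cpu, Cpl) = 0.2485

0.2485


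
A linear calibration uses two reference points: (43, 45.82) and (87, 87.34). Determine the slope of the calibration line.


slope = (y2 - y1) / (x2 - x1)
= (87.34 - 45.82) / (87 - 43)
= 41.5200 / 44
= 0.9436

0.9436


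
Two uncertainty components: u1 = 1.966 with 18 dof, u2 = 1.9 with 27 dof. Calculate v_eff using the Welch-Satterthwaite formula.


uc = sqrt(u1^2 + u2^2) = sqrt(1.966^2 + 1.9^2) = 2.7340732
v_eff = uc^4 / (u1^4/v1 + u2^4/v2)
= 2.7340732^4 / (1.966^4/18 + 1.9^4/27)
= 55.877961 / 1.3126388
v_eff = 42.5692

42.5692


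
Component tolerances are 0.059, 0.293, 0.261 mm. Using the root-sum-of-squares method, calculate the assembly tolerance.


RSS = sqrt(0.059^2 + 0.293^2 + 0.261^2)
= sqrt(0.157451)
= 0.3968

0.3968


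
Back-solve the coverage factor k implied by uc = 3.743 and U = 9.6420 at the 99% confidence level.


k = U / uc
k = 9.6420 / 3.743
k = 2.576

2.576


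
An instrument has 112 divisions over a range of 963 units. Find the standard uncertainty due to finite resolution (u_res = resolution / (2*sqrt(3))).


resolution = range / divisions
resolution = 963 / 112 = 8.5982143
u_res = resolution / (2*sqrt(3))
u_res = 8.5982143 / 3.4641016
u_res = 2.4821

2.4821


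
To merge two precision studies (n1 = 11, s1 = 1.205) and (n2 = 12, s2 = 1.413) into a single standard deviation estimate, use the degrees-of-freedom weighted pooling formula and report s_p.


s_p = sqrt(((n1-1)*s1^2 + (n2-1)*s2^2) / (n1+n2-2))
numerator = (11-1)*1.205^2 + (12-1)*1.413^2 = 14.52025 + 21.962259 = 36.482509
denominator = 11 + 12 - 2 = 21
s_p^2 = 36.482509 / 21 = 1.7372623
s_p = sqrt(1.7372623) = 1.3181

1.3181


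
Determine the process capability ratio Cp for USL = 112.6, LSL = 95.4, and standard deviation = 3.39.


Cp = (USL - LSL) / (6 * sigma)
= (112.6 - 95.4) / (6 * 3.39)
= 17.2000 / 20.3400
= 0.8456

0.8456


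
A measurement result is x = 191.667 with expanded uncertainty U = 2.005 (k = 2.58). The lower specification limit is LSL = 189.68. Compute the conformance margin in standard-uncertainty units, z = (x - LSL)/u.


u = U / k = 2.005 / 2.58 = 0.77713178
margin = |LSL - x| = |189.68 - 191.667| = 1.987
z = margin / u = 1.987 / 0.77713178
z = 2.5568

2.5568


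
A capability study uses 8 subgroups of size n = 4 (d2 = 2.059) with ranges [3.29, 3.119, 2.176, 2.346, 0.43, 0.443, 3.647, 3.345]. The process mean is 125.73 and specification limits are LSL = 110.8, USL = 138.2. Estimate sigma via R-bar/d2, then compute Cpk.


R_bar = (3.29 + 3.119 + 2.176 + 2.346 + 0.43 + 0.443 + 3.647 + 3.345) / 8 = 2.3495
sigma = R_bar / d2 = 2.3495 / 2.059 = 1.1410879
Cp = (USL - LSL)/(6*sigma) = (138.2 - 110.8)/(6*1.1410879) = 4.0020
Cpu = (138.2 - 125.73)/(3*1.1410879) = 3.6427
Cpl = (125.73 - 110.8)/(3*1.1410879) = 4.3613
Cpk = min(Cpu, Cpl) = 3.6427

3.6427


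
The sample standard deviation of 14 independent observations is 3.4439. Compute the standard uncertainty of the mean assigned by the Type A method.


u_A = s / sqrt(n)
u_A = 3.4439 / sqrt(14)
u_A = 3.4439 / 3.7416574
u_A = 0.9204

0.9204


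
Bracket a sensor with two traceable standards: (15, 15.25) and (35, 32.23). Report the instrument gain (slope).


slope = (y2 - y1) / (x2 - x1)
= (32.23 - 15.25) / (35 - 15)
= 16.9800 / 20
= 0.8490

0.8490


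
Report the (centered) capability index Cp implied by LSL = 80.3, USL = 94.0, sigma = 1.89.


Cp = (USL - LSL) / (6 * sigma)
= (94.0 - 80.3) / (6 * 1.89)
= 13.7000 / 11.3400
= 1.2081

1.2081


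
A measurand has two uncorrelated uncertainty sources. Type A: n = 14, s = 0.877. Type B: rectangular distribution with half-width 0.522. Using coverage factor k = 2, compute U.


u_A = s / sqrt(n) = 0.877 / sqrt(14) = 0.23438811
u_B = half_width / sqrt(3) = 0.522 / sqrt(3) = 0.30137684
uc = sqrt(u_A^2 + u_B^2) = sqrt(0.23438811^2 + 0.30137684^2) = 0.38179286
U = k * uc = 2 * 0.38179286
U = 0.7636

0.7636


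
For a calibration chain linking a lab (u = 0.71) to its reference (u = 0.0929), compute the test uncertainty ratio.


TUR = u_lab / u_ref
= 0.71 / 0.0929
= 7.6426

7.6426


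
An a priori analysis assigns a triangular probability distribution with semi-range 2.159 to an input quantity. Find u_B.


u_B = half_width / sqrt(6)
u_B = 2.159 / 2.4494897
u_B = 0.8814

0.8814


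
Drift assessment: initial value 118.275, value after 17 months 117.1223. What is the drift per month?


rate = (v2 - v1) / months
= (117.1223 - 118.275) / 17
= -1.1527 / 17
= -0.0678

-0.0678


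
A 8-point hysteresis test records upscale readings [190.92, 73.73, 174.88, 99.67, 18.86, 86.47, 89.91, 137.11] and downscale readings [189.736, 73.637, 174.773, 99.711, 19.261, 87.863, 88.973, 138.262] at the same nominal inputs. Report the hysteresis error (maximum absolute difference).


|190.92 - 189.736| = 1.1840
|73.73 - 73.637| = 0.0930
|174.88 - 174.773| = 0.1070
|99.67 - 99.711| = 0.0410
|18.86 - 19.261| = 0.4010
|86.47 - 87.863| = 1.3930
|89.91 - 88.973| = 0.9370
|137.11 - 138.262| = 1.1520
hysteresis = max(diffs) = 1.3930

1.3930


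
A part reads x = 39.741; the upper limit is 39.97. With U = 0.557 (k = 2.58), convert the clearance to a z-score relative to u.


u = U / k = 0.557 / 2.58 = 0.21589147
margin = |USL - x| = |39.97 - 39.741| = 0.229
z = margin / u = 0.229 / 0.21589147
z = 1.0607

1.0607


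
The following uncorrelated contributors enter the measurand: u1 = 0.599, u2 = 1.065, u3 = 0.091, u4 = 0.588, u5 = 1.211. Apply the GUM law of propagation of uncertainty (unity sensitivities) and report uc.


uc = sqrt(0.599^2 + 1.065^2 + 0.091^2 + 0.588^2 + 1.211^2)
uc = sqrt(3.313572)
uc = 1.8203

1.8203


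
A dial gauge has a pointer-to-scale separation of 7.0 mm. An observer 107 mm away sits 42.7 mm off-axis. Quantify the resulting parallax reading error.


error = h * offset / d
= 7.0 * 42.7 / 107
= 2.7935

2.7935


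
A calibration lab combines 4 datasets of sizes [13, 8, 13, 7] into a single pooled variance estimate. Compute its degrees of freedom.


nu = sum_i (n_i - 1)
nu = ((13 - 1) + (8 - 1) + (13 - 1) + (7 - 1))
nu = 12 + 7 + 12 + 6
nu = 37

37


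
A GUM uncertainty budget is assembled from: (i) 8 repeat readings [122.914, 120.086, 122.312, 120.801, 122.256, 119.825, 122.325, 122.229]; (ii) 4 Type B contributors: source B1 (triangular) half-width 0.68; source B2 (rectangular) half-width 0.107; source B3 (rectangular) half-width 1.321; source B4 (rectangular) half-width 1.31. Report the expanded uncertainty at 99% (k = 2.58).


mean = (122.914 + 120.086 + 122.312 + 120.801 + 122.256 + 119.825 + 122.325 + 122.229) / 8 = 121.5935
s = sqrt(sum((x - mean)^2)/(n-1)) = 1.1751004
u_A = s / sqrt(n) = 1.1751004 / sqrt(8) = 0.41546073
u_B1 = 0.68 / sqrt(6) = 0.27760884
u_B2 = 0.107 / sqrt(3) = 0.061776479
u_B3 = 1.321 / sqrt(3) = 0.76267971
u_B4 = 1.31 / sqrt(3) = 0.75632885
uc = sqrt(0.41546073^2 + 0.27760884^2 + 0.061776479^2 + 0.76267971^2 + 0.75632885^2) = 1.1862564
U = k * uc = 2.58 * 1.1862564
U = 3.0605

3.0605


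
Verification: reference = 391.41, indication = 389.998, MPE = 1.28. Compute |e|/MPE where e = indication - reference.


e = indication - reference = 389.998 - 391.41 = -1.4120
|e| = 1.4120
ratio = |e| / MPE = 1.4120 / 1.28
ratio = 1.1031

1.1031


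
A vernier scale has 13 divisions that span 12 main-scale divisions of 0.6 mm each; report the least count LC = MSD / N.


LC = MSD / n_div
= 0.6 / 13
= 0.0462

0.0462


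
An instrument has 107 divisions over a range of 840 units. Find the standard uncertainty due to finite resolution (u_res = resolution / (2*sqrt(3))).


resolution = range / divisions
resolution = 840 / 107 = 7.8504673
u_res = resolution / (2*sqrt(3))
u_res = 7.8504673 / 3.4641016
u_res = 2.2662

2.2662


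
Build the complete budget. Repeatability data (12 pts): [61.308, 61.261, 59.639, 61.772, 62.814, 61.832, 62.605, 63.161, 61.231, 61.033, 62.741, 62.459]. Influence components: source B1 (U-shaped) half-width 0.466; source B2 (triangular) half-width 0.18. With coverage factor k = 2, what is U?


mean = (61.308 + 61.261 + 59.639 + 61.772 + 62.814 + 61.832 + 62.605 + 63.161 + 61.231 + 61.033 + 62.741 + 62.459) / 12 = 61.82133333
s = sqrt(sum((x - mean)^2)/(n-1)) = 0.99814404
u_A = s / sqrt(n) = 0.99814404 / sqrt(12) = 0.28813937
u_B1 = 0.466 / sqrt(2) = 0.32951176
u_B2 = 0.18 / sqrt(6) = 0.073484692
uc = sqrt(0.28813937^2 + 0.32951176^2 + 0.073484692^2) = 0.44384941
U = k * uc = 2 * 0.44384941
U = 0.8877

0.8877


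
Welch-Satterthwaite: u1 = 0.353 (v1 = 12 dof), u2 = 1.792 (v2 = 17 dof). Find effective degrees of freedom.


uc = sqrt(u1^2 + u2^2) = sqrt(0.353^2 + 1.792^2) = 1.8264372
v_eff = uc^4 / (u1^4/v1 + u2^4/v2)
= 1.8264372^4 / (0.353^4/12 + 1.792^4/17)
= 11.128048 / 0.60789492
v_eff = 18.3059

18.3059


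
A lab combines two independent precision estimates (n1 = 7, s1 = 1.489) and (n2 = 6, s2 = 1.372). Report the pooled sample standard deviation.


s_p = sqrt(((n1-1)*s1^2 + (n2-1)*s2^2) / (n1+n2-2))
numerator = (7-1)*1.489^2 + (6-1)*1.372^2 = 13.302726 + 9.41192 = 22.714646
denominator = 7 + 6 - 2 = 11
s_p^2 = 22.714646 / 11 = 2.0649678
s_p = sqrt(2.0649678) = 1.4370

1.4370


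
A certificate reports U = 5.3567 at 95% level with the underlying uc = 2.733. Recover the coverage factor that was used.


k = U / uc
k = 5.3567 / 2.733
k = 1.96

1.96


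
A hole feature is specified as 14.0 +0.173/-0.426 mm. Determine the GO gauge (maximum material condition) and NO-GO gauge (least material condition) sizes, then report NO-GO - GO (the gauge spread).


GO = nominal - lower_tol (smallest hole = maximum material condition)
GO = 14.0 - 0.426 = 13.574
NO-GO = nominal + upper_tol (largest hole = least material condition)
NO-GO = 14.0 + 0.173 = 14.173
spread = NO-GO - GO = 14.173 - 13.574 = 0.5990

0.5990


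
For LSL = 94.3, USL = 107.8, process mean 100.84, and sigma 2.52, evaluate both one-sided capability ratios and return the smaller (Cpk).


Cpu = (USL - mean) / (3*sigma) = (107.8 - 100.84) / (3*2.52) = 0.9206
Cpl = (mean - LSL) / (3*sigma) = (100.84 - 94.3) / (3*2.52) = 0.8651
Cpk = min(Cpu, Cpl) = 0.8651

0.8651


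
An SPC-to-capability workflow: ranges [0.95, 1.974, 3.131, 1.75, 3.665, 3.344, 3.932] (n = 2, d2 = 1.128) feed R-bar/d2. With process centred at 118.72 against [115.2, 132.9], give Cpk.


R_bar = (0.95 + 1.974 + 3.131 + 1.75 + 3.665 + 3.344 + 3.932) / 7 = 2.678
sigma = R_bar / d2 = 2.678 / 1.128 = 2.3741135
Cp = (USL - LSL)/(6*sigma) = (132.9 - 115.2)/(6*2.3741135) = 1.2426
Cpu = (132.9 - 118.72)/(3*2.3741135) = 1.9909
Cpl = (118.72 - 115.2)/(3*2.3741135) = 0.4942
Cpk = min(Cpu, Cpl) = 0.4942

0.4942


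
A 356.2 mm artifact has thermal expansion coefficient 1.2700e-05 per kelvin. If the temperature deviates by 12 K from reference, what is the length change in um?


dL = L * alpha * dT
= 356.2 * 1.2700e-05 * 12
= 0.0542849 mm
dL_um = 0.0542849 * 1000 = 54.2849 um

54.2849


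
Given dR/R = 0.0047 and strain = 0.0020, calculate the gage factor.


GF = (dR/R) / epsilon
= 0.0047 / 0.0020
= 2.3500

2.3500


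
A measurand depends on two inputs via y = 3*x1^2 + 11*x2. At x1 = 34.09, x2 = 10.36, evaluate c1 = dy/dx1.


y = 3*x1^2 + 11*x2
dy/dx1 = 2*3*x1
Evaluate at x1 = 34.09: c1 = 6 * 34.09
c1 = 204.5400

204.5400


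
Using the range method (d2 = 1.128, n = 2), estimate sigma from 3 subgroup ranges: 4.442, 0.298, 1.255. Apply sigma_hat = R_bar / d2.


R_bar = (4.442 + 0.298 + 1.255) / 3
R_bar = 5.995 / 3 = 1.9983333
sigma_hat = R_bar / d2 = 1.9983333 / 1.128 = 1.7716

1.7716


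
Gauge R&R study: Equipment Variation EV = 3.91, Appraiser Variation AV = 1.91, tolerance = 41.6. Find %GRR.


GRR = sqrt(EV^2 + AV^2) = sqrt(3.91^2 + 1.91^2) = 4.3515744
%GRR = GRR / tol * 100 = 4.3515744 / 41.6 * 100
%GRR = 10.4605

10.4605


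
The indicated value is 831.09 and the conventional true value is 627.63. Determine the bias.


Systematic error = measured - true
= 831.09 - 627.63
= 203.4600

203.4600


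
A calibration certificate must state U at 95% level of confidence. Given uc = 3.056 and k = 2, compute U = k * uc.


U = k * uc
U = 2 * 3.056
U = 6.1120

6.1120


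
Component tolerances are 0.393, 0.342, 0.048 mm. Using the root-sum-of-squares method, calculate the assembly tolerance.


RSS = sqrt(0.393^2 + 0.342^2 + 0.048^2)
= sqrt(0.273717)
= 0.5232

0.5232


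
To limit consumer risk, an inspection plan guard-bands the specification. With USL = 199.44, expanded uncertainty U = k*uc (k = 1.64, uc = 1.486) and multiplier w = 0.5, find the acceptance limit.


U = k * uc = 1.64 * 1.486 = 2.43704
guard band g = w * U = 0.5 * 2.43704 = 1.21852
AL = USL - g = 199.44 - 1.21852
AL = 198.2215

198.2215


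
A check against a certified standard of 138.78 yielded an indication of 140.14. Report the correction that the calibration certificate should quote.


Correction = standard - reading
= 138.78 - 140.14
= -1.3600

-1.3600


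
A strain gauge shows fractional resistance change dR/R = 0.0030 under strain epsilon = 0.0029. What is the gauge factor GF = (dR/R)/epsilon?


GF = (dR/R) / epsilon
= 0.0030 / 0.0029
= 1.0345

1.0345


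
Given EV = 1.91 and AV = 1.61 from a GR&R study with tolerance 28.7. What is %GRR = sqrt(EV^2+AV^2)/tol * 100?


GRR = sqrt(EV^2 + AV^2) = sqrt(1.91^2 + 1.61^2) = 2.4980392
%GRR = GRR / tol * 100 = 2.4980392 / 28.7 * 100
%GRR = 8.7040

8.7040


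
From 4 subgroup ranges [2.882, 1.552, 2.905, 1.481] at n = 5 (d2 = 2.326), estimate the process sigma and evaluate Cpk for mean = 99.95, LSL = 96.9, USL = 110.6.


R_bar = (2.882 + 1.552 + 2.905 + 1.481) / 4 = 2.205
sigma = R_bar / d2 = 2.205 / 2.326 = 0.94797936
Cp = (USL - LSL)/(6*sigma) = (110.6 - 96.9)/(6*0.94797936) = 2.4086
Cpu = (110.6 - 99.95)/(3*0.94797936) = 3.7448
Cpl = (99.95 - 96.9)/(3*0.94797936) = 1.0725
Cpk = min(Cpu, Cpl) = 1.0725

1.0725


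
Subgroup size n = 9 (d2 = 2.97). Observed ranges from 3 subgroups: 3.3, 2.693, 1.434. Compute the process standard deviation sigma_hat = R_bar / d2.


R_bar = (3.3 + 2.693 + 1.434) / 3
R_bar = 7.427 / 3 = 2.4756667
sigma_hat = R_bar / d2 = 2.4756667 / 2.97 = 0.8336

0.8336


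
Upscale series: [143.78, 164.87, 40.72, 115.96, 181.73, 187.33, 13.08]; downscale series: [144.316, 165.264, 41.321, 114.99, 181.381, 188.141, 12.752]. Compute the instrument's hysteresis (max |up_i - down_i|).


|143.78 - 144.316| = 0.5360
|164.87 - 165.264| = 0.3940
|40.72 - 41.321| = 0.6010
|115.96 - 114.99| = 0.9700
|181.73 - 181.381| = 0.3490
|187.33 - 188.141| = 0.8110
|13.08 - 12.752| = 0.3280
hysteresis = max(diffs) = 0.9700

0.9700


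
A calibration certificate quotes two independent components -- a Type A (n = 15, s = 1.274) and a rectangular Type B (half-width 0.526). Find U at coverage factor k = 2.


u_A = s / sqrt(n) = 1.274 / sqrt(15) = 0.32894539
u_B = half_width / sqrt(3) = 0.526 / sqrt(3) = 0.30368624
uc = sqrt(u_A^2 + u_B^2) = sqrt(0.32894539^2 + 0.30368624^2) = 0.44769454
U = k * uc = 2 * 0.44769454
U = 0.8954

0.8954


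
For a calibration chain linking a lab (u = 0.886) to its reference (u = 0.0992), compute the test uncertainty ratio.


TUR = u_lab / u_ref
= 0.886 / 0.0992
= 8.9315

8.9315


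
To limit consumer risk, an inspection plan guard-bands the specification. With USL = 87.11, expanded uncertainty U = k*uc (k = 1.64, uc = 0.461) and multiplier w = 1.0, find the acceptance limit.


U = k * uc = 1.64 * 0.461 = 0.75604
guard band g = w * U = 1.0 * 0.75604 = 0.75604
AL = USL - g = 87.11 - 0.75604
AL = 86.3540

86.3540


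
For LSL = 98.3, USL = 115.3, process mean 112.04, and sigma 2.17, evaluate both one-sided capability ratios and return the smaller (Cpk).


Cpu = (USL - mean) / (3*sigma) = (115.3 - 112.04) / (3*2.17) = 0.5008
Cpl = (mean - LSL) / (3*sigma) = (112.04 - 98.3) / (3*2.17) = 2.1106
Cpk = min(Cpu, Cpl) = 0.5008

0.5008


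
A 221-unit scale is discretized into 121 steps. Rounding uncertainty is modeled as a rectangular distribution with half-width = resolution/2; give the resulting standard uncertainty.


resolution = range / divisions
resolution = 221 / 121 = 1.8264463
u_res = resolution / (2*sqrt(3))
u_res = 1.8264463 / 3.4641016
u_res = 0.5272

0.5272


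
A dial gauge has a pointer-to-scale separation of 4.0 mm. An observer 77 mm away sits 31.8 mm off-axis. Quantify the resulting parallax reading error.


error = h * offset / d
= 4.0 * 31.8 / 77
= 1.6519

1.6519


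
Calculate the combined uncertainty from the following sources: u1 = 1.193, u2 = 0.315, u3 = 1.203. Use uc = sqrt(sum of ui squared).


uc = sqrt(1.193^2 + 0.315^2 + 1.203^2)
uc = sqrt(2.969683)
uc = 1.7233

1.7233


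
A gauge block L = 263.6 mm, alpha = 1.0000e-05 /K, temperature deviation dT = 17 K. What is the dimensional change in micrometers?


dL = L * alpha * dT
= 263.6 * 1.0000e-05 * 17
= 0.0448120 mm
dL_um = 0.0448120 * 1000 = 44.8120 um

44.8120


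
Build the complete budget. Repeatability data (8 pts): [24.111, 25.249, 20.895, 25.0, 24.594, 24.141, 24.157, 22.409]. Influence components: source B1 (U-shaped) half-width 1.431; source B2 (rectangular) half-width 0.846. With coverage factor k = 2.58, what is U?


mean = (24.111 + 25.249 + 20.895 + 25.0 + 24.594 + 24.141 + 24.157 + 22.409) / 8 = 23.8195
s = sqrt(sum((x - mean)^2)/(n-1)) = 1.4580492
u_A = s / sqrt(n) = 1.4580492 / sqrt(8) = 0.51549824
u_B1 = 1.431 / sqrt(2) = 1.0118698
u_B2 = 0.846 / sqrt(3) = 0.48843833
uc = sqrt(0.51549824^2 + 1.0118698^2 + 0.48843833^2) = 1.2362002
U = k * uc = 2.58 * 1.2362002
U = 3.1894

3.1894


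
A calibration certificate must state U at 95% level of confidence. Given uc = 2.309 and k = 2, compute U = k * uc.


U = k * uc
U = 2 * 2.309
U = 4.6180

4.6180


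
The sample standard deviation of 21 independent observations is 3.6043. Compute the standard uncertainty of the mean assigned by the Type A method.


u_A = s / sqrt(n)
u_A = 3.6043 / sqrt(21)
u_A = 3.6043 / 4.5825757
u_A = 0.7865

0.7865


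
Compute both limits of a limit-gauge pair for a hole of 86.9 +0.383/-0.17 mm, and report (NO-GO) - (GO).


GO = nominal - lower_tol (smallest hole = maximum material condition)
GO = 86.9 - 0.17 = 86.73
NO-GO = nominal + upper_tol (largest hole = least material condition)
NO-GO = 86.9 + 0.383 = 87.283
spread = NO-GO - GO = 87.283 - 86.73 = 0.5530

0.5530


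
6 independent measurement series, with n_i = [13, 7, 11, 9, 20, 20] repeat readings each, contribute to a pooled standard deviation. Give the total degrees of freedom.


nu = sum_i (n_i - 1)
nu = ((13 - 1) + (7 - 1) + (11 - 1) + (9 - 1) + (20 - 1) + (20 - 1))
nu = 12 + 6 + 10 + 8 + 19 + 19
nu = 74

74


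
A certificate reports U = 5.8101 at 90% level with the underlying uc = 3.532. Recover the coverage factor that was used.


k = U / uc
k = 5.8101 / 3.532
k = 1.645

1.645


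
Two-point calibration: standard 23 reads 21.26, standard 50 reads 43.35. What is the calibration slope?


slope = (y2 - y1) / (x2 - x1)
= (43.35 - 21.26) / (50 - 23)
= 22.0900 / 27
= 0.8181

0.8181


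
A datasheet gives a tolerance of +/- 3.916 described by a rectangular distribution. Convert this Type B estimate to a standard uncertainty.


u_B = half_width / sqrt(3)
u_B = 3.916 / 1.7320508
u_B = 2.2609

2.2609


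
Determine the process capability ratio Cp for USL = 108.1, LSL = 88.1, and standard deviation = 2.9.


Cp = (USL - LSL) / (6 * sigma)
= (108.1 - 88.1) / (6 * 2.9)
= 20.0000 / 17.4000
= 1.1494

1.1494


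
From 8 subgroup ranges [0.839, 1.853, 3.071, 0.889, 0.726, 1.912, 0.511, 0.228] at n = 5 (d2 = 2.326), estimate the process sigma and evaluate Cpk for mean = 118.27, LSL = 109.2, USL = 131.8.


R_bar = (0.839 + 1.853 + 3.071 + 0.889 + 0.726 + 1.912 + 0.511 + 0.228) / 8 = 1.253625
sigma = R_bar / d2 = 1.253625 / 2.326 = 0.53896174
Cp = (USL - LSL)/(6*sigma) = (131.8 - 109.2)/(6*0.53896174) = 6.9887
Cpu = (131.8 - 118.27)/(3*0.53896174) = 8.3679
Cpl = (118.27 - 109.2)/(3*0.53896174) = 5.6096
Cpk = min(Cpu, Cpl) = 5.6096

5.6096


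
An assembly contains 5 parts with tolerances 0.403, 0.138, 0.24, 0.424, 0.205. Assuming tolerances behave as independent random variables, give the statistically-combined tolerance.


RSS = sqrt(0.403^2 + 0.138^2 + 0.24^2 + 0.424^2 + 0.205^2)
= sqrt(0.460854)
= 0.6789

0.6789


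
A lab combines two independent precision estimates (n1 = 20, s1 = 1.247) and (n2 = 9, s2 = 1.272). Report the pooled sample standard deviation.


s_p = sqrt(((n1-1)*s1^2 + (n2-1)*s2^2) / (n1+n2-2))
numerator = (20-1)*1.247^2 + (9-1)*1.272^2 = 29.545171 + 12.943872 = 42.489043
denominator = 20 + 9 - 2 = 27
s_p^2 = 42.489043 / 27 = 1.5736683
s_p = sqrt(1.5736683) = 1.2545

1.2545


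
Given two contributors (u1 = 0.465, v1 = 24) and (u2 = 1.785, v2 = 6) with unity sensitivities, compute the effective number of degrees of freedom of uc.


uc = sqrt(u1^2 + u2^2) = sqrt(0.465^2 + 1.785^2) = 1.8445731
v_eff = uc^4 / (u1^4/v1 + u2^4/v2)
= 1.8445731^4 / (0.465^4/24 + 1.785^4/6)
= 11.576665 / 1.693953
v_eff = 6.8341

6.8341
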